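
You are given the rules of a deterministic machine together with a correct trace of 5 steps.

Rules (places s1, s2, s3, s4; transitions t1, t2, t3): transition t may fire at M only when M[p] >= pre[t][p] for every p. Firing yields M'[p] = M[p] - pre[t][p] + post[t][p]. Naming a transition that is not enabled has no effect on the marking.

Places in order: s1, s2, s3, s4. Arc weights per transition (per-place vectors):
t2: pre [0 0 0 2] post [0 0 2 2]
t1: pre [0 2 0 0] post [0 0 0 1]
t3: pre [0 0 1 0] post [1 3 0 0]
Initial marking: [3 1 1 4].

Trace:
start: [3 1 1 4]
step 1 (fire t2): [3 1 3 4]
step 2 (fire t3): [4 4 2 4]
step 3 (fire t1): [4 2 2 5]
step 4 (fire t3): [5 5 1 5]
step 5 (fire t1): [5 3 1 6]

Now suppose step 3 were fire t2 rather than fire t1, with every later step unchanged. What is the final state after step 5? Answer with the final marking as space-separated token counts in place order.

5 5 3 5

(re-executing from step 3 with the substitution; state before step 3: [4 4 2 4])
step 3 (fire t2): [4 4 4 4]
step 4 (fire t3): [5 7 3 4]
step 5 (fire t1): [5 5 3 5]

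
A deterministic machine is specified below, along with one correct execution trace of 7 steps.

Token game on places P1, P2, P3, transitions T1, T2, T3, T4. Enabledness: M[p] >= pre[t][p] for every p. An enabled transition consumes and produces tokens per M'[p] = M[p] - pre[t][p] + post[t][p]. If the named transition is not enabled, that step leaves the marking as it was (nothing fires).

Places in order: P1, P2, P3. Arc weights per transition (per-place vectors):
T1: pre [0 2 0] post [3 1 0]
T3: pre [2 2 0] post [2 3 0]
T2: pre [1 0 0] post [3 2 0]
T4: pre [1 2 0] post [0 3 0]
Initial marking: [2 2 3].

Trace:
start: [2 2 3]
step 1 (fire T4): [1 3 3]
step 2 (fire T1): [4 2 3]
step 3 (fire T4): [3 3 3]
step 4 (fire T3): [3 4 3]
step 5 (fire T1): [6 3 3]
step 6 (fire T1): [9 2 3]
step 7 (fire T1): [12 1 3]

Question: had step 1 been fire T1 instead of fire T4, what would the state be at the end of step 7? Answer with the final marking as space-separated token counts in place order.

5 1 3

(re-executing from step 1 with the substitution; state before step 1: [2 2 3])
step 1 (fire T1): [5 1 3]
step 2 (fire T1): [5 1 3]
step 3 (fire T4): [5 1 3]
step 4 (fire T3): [5 1 3]
step 5 (fire T1): [5 1 3]
step 6 (fire T1): [5 1 3]
step 7 (fire T1): [5 1 3]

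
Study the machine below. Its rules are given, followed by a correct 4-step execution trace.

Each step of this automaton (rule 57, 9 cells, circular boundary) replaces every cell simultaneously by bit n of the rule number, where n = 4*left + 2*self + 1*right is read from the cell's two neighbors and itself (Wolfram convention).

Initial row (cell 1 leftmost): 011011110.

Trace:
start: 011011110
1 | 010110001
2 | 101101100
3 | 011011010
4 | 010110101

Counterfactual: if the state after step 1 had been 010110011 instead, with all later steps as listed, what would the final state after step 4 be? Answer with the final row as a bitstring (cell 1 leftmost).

110101010

state after step 1 := 010110011
2 | 101101010
3 | 011010101
4 | 110101010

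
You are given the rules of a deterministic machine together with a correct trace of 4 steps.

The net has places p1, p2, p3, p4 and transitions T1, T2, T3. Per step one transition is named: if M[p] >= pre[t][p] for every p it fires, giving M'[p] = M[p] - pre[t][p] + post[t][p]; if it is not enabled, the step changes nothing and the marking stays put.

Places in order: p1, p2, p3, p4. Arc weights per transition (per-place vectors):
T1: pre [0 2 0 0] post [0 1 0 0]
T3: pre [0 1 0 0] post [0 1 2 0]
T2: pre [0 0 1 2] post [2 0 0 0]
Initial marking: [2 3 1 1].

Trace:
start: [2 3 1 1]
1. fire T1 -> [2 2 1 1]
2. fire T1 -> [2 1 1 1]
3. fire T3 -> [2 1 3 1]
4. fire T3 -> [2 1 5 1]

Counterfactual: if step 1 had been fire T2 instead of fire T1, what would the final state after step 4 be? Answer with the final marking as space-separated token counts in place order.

(re-executing from step 1 with the substitution; state before step 1: [2 3 1 1])
1. fire T2 -> [2 3 1 1]
2. fire T1 -> [2 2 1 1]
3. fire T3 -> [2 2 3 1]
4. fire T3 -> [2 2 5 1]

2 2 5 1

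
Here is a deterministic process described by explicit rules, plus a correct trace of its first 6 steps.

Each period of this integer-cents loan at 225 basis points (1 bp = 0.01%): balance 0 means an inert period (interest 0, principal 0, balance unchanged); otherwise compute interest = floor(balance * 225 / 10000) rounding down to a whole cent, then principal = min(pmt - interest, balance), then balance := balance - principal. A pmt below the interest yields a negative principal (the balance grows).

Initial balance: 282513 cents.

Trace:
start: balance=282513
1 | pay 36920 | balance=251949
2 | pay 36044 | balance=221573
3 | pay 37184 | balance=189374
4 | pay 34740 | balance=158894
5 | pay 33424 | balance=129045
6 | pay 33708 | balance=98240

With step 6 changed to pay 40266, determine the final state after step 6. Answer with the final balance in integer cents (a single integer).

(re-executing from step 6 with the substitution; state before step 6: balance=129045)
6 | pay 40266 | balance=91682

91682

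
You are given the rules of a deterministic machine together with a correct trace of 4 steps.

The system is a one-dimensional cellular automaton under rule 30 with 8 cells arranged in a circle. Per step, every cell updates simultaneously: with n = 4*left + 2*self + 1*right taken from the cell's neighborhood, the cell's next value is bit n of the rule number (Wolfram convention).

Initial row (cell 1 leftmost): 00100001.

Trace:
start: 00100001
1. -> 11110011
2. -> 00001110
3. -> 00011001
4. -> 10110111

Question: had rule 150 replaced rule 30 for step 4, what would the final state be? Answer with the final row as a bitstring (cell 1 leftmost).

(re-executing step 4 under rule 150; state before step 4: 00011001)
4. -> 10100111

10100111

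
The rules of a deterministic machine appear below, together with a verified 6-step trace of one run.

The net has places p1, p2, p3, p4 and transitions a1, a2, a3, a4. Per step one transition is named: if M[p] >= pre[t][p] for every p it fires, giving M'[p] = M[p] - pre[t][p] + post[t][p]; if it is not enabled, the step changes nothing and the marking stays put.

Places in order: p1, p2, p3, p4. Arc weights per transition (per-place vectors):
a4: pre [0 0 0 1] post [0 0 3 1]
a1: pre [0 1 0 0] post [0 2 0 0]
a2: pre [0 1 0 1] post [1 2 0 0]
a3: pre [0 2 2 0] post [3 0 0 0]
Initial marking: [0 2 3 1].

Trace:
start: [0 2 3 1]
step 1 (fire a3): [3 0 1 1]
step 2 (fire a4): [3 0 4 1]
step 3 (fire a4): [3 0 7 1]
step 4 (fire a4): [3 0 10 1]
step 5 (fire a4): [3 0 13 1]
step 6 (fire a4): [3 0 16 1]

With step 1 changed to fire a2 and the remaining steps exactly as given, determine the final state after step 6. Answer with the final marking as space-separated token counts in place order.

1 3 3 0

(re-executing from step 1 with the substitution; state before step 1: [0 2 3 1])
step 1 (fire a2): [1 3 3 0]
step 2 (fire a4): [1 3 3 0]
step 3 (fire a4): [1 3 3 0]
step 4 (fire a4): [1 3 3 0]
step 5 (fire a4): [1 3 3 0]
step 6 (fire a4): [1 3 3 0]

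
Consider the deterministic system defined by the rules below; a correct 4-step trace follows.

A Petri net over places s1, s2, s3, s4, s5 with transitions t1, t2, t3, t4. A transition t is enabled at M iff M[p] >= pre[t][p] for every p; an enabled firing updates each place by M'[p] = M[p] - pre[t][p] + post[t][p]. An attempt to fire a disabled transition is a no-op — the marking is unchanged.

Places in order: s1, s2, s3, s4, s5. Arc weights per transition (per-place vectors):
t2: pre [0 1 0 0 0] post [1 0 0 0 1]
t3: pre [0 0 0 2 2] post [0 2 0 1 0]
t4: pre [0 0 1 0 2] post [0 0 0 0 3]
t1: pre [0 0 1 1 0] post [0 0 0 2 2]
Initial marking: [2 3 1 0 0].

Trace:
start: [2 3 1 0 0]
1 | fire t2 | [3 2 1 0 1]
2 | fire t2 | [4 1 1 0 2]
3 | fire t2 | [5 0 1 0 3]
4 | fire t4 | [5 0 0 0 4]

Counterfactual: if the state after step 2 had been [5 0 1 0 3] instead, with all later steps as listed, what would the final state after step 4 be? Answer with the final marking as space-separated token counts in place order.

5 0 0 0 4

state after step 2 := [5 0 1 0 3]
3 | fire t2 | [5 0 1 0 3]
4 | fire t4 | [5 0 0 0 4]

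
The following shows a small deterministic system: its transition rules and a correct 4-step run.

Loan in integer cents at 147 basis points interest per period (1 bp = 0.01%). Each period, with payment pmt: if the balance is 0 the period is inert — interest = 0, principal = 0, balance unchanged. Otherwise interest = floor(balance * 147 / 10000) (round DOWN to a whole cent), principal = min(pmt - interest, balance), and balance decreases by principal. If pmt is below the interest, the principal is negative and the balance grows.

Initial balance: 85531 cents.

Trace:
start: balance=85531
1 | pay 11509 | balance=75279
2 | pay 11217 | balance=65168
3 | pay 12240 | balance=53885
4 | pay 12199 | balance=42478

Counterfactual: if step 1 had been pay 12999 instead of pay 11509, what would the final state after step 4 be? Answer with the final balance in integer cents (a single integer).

40921

(re-executing from step 1 with the substitution; state before step 1: balance=85531)
1 | pay 12999 | balance=73789
2 | pay 11217 | balance=63656
3 | pay 12240 | balance=52351
4 | pay 12199 | balance=40921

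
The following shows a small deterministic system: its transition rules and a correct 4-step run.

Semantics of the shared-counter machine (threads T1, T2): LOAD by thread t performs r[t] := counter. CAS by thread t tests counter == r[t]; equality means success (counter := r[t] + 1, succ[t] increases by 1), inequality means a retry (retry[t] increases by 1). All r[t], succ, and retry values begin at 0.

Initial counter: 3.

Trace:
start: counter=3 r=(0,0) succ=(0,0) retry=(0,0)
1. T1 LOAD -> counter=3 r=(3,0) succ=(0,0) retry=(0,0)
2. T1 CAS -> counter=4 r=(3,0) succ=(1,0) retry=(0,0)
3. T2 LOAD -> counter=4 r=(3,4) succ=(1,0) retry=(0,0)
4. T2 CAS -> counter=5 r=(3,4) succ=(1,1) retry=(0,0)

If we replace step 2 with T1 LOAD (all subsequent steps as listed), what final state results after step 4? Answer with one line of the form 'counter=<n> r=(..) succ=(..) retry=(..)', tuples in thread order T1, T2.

(re-executing from step 2 with the substitution; state before step 2: counter=3 r=(3,0) succ=(0,0) retry=(0,0))
2. T1 LOAD -> counter=3 r=(3,0) succ=(0,0) retry=(0,0)
3. T2 LOAD -> counter=3 r=(3,3) succ=(0,0) retry=(0,0)
4. T2 CAS -> counter=4 r=(3,3) succ=(0,1) retry=(0,0)

counter=4 r=(3,3) succ=(0,1) retry=(0,0)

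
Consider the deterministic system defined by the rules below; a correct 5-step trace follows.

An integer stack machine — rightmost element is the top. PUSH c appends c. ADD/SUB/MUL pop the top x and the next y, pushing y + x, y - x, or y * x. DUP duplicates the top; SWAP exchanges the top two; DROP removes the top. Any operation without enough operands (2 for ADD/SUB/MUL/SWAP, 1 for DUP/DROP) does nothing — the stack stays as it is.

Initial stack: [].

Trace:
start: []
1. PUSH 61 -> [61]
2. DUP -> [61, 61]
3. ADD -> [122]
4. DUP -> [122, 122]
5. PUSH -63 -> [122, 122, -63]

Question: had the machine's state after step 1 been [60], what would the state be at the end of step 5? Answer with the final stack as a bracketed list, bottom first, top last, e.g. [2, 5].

state after step 1 := [60]
2. DUP -> [60, 60]
3. ADD -> [120]
4. DUP -> [120, 120]
5. PUSH -63 -> [120, 120, -63]

[120, 120, -63]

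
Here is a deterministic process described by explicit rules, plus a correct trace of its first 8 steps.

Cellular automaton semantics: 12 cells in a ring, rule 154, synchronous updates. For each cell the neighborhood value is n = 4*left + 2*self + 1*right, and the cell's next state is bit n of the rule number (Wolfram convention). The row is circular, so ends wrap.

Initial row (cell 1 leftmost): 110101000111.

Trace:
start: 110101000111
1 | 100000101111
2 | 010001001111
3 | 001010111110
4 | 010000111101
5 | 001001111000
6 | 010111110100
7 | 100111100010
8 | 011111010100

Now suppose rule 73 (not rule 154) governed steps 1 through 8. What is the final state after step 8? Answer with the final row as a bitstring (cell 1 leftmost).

010001000100

(re-executing steps 1..8 under rule 73; state before step 1: 110101000111)
1 | 010000010100
2 | 000111000001
3 | 010101011100
4 | 000000010101
5 | 011111000000
6 | 010001011111
7 | 000100010001
8 | 010001000100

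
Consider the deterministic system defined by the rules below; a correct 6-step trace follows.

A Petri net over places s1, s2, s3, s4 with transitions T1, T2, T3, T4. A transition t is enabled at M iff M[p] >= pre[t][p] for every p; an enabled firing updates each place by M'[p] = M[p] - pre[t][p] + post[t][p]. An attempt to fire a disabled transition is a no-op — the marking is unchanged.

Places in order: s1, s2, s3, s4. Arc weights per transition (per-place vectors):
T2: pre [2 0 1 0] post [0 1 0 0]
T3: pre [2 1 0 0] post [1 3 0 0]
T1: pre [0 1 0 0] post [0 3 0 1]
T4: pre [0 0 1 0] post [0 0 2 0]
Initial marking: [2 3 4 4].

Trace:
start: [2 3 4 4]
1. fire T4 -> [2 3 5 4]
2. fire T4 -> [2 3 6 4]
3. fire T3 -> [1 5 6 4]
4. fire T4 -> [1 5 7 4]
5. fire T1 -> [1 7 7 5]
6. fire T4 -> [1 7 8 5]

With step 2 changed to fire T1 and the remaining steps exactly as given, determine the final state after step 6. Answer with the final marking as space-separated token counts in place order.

1 9 7 6

(re-executing from step 2 with the substitution; state before step 2: [2 3 5 4])
2. fire T1 -> [2 5 5 5]
3. fire T3 -> [1 7 5 5]
4. fire T4 -> [1 7 6 5]
5. fire T1 -> [1 9 6 6]
6. fire T4 -> [1 9 7 6]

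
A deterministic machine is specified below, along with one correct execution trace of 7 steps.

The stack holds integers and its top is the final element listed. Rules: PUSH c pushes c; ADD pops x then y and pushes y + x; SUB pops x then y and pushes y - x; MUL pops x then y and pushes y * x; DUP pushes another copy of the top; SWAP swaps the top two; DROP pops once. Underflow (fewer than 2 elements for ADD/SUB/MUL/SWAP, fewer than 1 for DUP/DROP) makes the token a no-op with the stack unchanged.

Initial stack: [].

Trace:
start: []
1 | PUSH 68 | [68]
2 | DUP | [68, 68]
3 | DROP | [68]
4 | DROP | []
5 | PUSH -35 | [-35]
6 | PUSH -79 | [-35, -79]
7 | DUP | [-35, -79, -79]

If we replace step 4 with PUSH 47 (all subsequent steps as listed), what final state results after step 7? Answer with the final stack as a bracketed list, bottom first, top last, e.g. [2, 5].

(re-executing from step 4 with the substitution; state before step 4: [68])
4 | PUSH 47 | [68, 47]
5 | PUSH -35 | [68, 47, -35]
6 | PUSH -79 | [68, 47, -35, -79]
7 | DUP | [68, 47, -35, -79, -79]

[68, 47, -35, -79, -79]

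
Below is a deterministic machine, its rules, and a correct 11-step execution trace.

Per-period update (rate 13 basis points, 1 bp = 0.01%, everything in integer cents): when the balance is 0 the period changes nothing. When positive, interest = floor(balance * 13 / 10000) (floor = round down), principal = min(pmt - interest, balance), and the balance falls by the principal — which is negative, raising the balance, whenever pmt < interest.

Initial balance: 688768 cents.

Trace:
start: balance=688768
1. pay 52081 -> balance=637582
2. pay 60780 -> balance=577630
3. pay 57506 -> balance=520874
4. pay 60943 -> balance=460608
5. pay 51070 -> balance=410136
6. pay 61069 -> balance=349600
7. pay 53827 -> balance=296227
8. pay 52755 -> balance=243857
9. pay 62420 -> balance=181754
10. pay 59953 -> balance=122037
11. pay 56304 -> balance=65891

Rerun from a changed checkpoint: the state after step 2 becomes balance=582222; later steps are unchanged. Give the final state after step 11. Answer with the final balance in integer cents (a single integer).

state after step 2 := balance=582222
3. pay 57506 -> balance=525472
4. pay 60943 -> balance=465212
5. pay 51070 -> balance=414746
6. pay 61069 -> balance=354216
7. pay 53827 -> balance=300849
8. pay 52755 -> balance=248485
9. pay 62420 -> balance=186388
10. pay 59953 -> balance=126677
11. pay 56304 -> balance=70537

70537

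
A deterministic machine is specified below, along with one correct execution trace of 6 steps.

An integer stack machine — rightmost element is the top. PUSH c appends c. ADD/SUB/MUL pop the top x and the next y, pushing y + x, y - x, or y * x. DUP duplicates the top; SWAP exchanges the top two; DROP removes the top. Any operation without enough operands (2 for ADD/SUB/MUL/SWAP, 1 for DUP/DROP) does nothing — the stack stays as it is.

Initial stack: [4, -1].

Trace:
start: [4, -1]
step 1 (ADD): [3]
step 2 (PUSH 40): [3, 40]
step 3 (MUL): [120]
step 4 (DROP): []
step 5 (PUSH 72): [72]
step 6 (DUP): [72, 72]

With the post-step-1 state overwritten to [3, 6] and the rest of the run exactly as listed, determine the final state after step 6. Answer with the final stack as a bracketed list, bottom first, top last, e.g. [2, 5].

state after step 1 := [3, 6]
step 2 (PUSH 40): [3, 6, 40]
step 3 (MUL): [3, 240]
step 4 (DROP): [3]
step 5 (PUSH 72): [3, 72]
step 6 (DUP): [3, 72, 72]

[3, 72, 72]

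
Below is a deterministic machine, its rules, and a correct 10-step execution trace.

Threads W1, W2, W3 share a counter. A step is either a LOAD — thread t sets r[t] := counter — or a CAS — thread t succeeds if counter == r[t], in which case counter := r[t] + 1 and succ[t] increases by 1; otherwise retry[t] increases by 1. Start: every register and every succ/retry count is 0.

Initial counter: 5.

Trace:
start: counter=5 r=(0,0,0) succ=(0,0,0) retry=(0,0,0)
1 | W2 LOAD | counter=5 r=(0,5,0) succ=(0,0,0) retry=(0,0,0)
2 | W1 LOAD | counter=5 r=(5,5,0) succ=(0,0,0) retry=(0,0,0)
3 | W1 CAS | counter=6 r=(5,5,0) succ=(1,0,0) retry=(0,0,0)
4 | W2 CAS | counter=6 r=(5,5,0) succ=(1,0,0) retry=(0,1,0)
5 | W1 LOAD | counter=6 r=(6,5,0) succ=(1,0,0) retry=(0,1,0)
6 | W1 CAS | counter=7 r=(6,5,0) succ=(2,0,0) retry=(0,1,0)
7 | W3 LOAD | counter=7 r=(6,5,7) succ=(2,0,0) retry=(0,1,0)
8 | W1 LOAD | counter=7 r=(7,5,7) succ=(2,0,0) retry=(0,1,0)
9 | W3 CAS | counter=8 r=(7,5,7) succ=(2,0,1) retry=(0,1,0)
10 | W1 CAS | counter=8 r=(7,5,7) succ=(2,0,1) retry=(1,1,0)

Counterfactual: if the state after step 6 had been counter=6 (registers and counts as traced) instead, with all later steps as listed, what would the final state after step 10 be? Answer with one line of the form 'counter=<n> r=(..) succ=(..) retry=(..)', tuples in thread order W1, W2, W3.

counter=7 r=(6,5,6) succ=(2,0,1) retry=(1,1,0)

state after step 6 := counter=6 r=(6,5,0) succ=(2,0,0) retry=(0,1,0)
7 | W3 LOAD | counter=6 r=(6,5,6) succ=(2,0,0) retry=(0,1,0)
8 | W1 LOAD | counter=6 r=(6,5,6) succ=(2,0,0) retry=(0,1,0)
9 | W3 CAS | counter=7 r=(6,5,6) succ=(2,0,1) retry=(0,1,0)
10 | W1 CAS | counter=7 r=(6,5,6) succ=(2,0,1) retry=(1,1,0)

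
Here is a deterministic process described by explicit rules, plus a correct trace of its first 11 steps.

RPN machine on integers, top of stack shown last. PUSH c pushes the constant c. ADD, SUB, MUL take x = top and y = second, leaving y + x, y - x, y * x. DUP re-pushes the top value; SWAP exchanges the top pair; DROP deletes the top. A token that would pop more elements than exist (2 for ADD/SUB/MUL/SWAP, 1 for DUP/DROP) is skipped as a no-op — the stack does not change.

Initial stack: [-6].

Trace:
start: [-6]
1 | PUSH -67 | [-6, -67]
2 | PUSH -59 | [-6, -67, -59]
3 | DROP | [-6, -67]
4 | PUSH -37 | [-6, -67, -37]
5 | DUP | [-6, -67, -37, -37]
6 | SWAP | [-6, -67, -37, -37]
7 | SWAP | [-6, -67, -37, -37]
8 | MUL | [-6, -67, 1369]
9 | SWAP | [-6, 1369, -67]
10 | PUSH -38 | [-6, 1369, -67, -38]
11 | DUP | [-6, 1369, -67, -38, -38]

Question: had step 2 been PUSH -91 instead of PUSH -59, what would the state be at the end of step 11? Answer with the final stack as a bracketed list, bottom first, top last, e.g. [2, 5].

(re-executing from step 2 with the substitution; state before step 2: [-6, -67])
2 | PUSH -91 | [-6, -67, -91]
3 | DROP | [-6, -67]
4 | PUSH -37 | [-6, -67, -37]
5 | DUP | [-6, -67, -37, -37]
6 | SWAP | [-6, -67, -37, -37]
7 | SWAP | [-6, -67, -37, -37]
8 | MUL | [-6, -67, 1369]
9 | SWAP | [-6, 1369, -67]
10 | PUSH -38 | [-6, 1369, -67, -38]
11 | DUP | [-6, 1369, -67, -38, -38]

[-6, 1369, -67, -38, -38]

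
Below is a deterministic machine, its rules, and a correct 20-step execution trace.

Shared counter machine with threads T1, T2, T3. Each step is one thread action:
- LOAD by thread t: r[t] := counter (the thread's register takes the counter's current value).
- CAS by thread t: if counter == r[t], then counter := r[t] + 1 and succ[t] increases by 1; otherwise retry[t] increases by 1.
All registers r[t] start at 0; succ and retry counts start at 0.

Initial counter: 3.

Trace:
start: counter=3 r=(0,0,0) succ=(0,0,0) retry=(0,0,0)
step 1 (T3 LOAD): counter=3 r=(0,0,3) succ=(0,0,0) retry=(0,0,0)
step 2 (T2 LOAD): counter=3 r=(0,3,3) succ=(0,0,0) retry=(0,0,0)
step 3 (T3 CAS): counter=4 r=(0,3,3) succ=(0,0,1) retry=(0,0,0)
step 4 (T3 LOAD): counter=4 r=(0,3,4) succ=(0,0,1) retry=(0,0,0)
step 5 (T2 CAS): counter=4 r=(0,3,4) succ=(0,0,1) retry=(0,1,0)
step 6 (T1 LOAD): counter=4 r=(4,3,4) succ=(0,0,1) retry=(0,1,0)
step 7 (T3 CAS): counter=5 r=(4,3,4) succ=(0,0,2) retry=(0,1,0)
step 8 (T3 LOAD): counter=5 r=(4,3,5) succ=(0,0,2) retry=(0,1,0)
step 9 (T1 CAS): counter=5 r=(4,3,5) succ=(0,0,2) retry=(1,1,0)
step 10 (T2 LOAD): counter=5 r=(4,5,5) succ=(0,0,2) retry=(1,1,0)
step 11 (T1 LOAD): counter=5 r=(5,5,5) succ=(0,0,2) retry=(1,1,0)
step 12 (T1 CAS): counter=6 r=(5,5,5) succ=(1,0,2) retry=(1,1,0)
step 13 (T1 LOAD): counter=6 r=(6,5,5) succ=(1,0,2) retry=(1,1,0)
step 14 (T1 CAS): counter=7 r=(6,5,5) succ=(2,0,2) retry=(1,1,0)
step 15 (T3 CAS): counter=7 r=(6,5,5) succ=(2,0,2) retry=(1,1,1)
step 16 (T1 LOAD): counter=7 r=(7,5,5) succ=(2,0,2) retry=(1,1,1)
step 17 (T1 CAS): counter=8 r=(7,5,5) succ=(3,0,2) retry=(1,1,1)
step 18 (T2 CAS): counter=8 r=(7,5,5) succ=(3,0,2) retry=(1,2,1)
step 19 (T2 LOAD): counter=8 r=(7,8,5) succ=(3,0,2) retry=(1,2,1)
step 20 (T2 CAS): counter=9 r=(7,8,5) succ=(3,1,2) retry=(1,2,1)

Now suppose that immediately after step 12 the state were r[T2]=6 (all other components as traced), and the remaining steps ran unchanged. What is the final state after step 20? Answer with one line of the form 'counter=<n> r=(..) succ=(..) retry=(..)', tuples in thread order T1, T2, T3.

counter=9 r=(7,8,5) succ=(3,1,2) retry=(1,2,1)

state after step 12 := counter=6 r=(5,6,5) succ=(1,0,2) retry=(1,1,0)
step 13 (T1 LOAD): counter=6 r=(6,6,5) succ=(1,0,2) retry=(1,1,0)
step 14 (T1 CAS): counter=7 r=(6,6,5) succ=(2,0,2) retry=(1,1,0)
step 15 (T3 CAS): counter=7 r=(6,6,5) succ=(2,0,2) retry=(1,1,1)
step 16 (T1 LOAD): counter=7 r=(7,6,5) succ=(2,0,2) retry=(1,1,1)
step 17 (T1 CAS): counter=8 r=(7,6,5) succ=(3,0,2) retry=(1,1,1)
step 18 (T2 CAS): counter=8 r=(7,6,5) succ=(3,0,2) retry=(1,2,1)
step 19 (T2 LOAD): counter=8 r=(7,8,5) succ=(3,0,2) retry=(1,2,1)
step 20 (T2 CAS): counter=9 r=(7,8,5) succ=(3,1,2) retry=(1,2,1)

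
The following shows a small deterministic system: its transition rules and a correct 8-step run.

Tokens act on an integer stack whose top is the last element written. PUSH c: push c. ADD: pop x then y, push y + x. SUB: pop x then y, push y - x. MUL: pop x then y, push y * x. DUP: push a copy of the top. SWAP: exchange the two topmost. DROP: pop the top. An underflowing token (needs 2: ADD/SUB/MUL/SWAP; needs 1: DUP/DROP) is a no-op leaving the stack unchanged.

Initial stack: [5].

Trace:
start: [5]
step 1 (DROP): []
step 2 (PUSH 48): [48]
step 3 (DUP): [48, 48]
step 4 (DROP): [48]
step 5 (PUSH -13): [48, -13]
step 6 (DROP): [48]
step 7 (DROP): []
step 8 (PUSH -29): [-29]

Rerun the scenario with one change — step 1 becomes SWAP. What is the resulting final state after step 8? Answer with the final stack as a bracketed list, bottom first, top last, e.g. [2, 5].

[5, -29]

(re-executing from step 1 with the substitution; state before step 1: [5])
step 1 (SWAP): [5]
step 2 (PUSH 48): [5, 48]
step 3 (DUP): [5, 48, 48]
step 4 (DROP): [5, 48]
step 5 (PUSH -13): [5, 48, -13]
step 6 (DROP): [5, 48]
step 7 (DROP): [5]
step 8 (PUSH -29): [5, -29]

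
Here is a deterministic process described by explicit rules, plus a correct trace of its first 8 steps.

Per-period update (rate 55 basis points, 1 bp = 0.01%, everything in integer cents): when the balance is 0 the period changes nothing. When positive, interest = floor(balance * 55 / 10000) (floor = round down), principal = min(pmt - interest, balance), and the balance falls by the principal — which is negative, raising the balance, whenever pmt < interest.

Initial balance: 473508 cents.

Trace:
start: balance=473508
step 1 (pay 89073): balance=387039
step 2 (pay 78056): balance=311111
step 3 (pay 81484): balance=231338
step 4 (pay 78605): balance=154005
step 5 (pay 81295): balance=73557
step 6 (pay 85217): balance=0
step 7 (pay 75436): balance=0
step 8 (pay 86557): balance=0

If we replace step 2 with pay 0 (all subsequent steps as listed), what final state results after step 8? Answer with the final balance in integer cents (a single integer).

(re-executing from step 2 with the substitution; state before step 2: balance=387039)
step 2 (pay 0): balance=389167
step 3 (pay 81484): balance=309823
step 4 (pay 78605): balance=232922
step 5 (pay 81295): balance=152908
step 6 (pay 85217): balance=68531
step 7 (pay 75436): balance=0
step 8 (pay 86557): balance=0

0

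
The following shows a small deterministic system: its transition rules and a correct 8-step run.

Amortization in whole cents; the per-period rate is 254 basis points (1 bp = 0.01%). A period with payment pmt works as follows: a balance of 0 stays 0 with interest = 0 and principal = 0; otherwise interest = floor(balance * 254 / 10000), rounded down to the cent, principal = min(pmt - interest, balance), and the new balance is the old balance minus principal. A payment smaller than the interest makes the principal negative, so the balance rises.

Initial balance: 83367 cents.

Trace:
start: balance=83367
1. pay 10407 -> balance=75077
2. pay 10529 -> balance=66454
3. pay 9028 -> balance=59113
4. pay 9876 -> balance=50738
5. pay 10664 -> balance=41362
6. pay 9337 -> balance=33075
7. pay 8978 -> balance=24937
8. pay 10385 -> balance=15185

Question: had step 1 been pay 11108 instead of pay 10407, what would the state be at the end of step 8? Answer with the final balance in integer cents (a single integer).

14349

(re-executing from step 1 with the substitution; state before step 1: balance=83367)
1. pay 11108 -> balance=74376
2. pay 10529 -> balance=65736
3. pay 9028 -> balance=58377
4. pay 9876 -> balance=49983
5. pay 10664 -> balance=40588
6. pay 9337 -> balance=32281
7. pay 8978 -> balance=24122
8. pay 10385 -> balance=14349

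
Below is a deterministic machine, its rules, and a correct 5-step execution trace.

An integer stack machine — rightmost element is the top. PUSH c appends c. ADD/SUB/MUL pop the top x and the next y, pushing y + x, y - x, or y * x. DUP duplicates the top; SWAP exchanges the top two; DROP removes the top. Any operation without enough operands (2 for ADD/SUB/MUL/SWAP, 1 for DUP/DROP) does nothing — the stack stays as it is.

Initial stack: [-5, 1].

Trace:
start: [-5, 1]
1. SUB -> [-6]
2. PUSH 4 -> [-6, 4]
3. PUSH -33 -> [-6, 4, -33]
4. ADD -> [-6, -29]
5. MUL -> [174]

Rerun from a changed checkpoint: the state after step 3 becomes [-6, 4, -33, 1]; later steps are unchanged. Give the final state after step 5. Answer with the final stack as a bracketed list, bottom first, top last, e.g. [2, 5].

state after step 3 := [-6, 4, -33, 1]
4. ADD -> [-6, 4, -32]
5. MUL -> [-6, -128]

[-6, -128]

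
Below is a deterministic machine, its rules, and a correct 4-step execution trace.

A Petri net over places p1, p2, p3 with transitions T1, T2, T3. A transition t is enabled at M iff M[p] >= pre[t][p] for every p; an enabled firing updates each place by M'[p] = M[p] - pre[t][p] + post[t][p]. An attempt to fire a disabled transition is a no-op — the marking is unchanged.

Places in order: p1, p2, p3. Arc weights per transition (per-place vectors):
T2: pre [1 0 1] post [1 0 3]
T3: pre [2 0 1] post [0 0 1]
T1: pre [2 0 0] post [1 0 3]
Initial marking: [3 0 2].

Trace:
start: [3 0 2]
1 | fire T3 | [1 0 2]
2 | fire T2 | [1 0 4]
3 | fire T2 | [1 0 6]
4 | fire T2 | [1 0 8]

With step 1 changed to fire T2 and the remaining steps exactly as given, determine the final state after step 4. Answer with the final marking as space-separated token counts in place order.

(re-executing from step 1 with the substitution; state before step 1: [3 0 2])
1 | fire T2 | [3 0 4]
2 | fire T2 | [3 0 6]
3 | fire T2 | [3 0 8]
4 | fire T2 | [3 0 10]

3 0 10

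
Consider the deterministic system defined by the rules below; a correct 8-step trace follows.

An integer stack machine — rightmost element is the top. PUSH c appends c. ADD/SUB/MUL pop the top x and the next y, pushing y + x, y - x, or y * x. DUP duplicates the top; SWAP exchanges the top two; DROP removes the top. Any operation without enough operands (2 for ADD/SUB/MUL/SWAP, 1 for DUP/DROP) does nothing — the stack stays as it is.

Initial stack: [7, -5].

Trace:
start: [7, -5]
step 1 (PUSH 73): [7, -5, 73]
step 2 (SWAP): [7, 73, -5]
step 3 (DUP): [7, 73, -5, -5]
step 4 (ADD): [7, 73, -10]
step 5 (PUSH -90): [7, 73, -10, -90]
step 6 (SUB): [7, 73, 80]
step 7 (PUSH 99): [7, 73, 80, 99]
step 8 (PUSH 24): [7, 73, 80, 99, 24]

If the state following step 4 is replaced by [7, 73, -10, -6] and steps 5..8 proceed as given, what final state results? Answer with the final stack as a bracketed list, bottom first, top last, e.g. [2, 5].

state after step 4 := [7, 73, -10, -6]
step 5 (PUSH -90): [7, 73, -10, -6, -90]
step 6 (SUB): [7, 73, -10, 84]
step 7 (PUSH 99): [7, 73, -10, 84, 99]
step 8 (PUSH 24): [7, 73, -10, 84, 99, 24]

[7, 73, -10, 84, 99, 24]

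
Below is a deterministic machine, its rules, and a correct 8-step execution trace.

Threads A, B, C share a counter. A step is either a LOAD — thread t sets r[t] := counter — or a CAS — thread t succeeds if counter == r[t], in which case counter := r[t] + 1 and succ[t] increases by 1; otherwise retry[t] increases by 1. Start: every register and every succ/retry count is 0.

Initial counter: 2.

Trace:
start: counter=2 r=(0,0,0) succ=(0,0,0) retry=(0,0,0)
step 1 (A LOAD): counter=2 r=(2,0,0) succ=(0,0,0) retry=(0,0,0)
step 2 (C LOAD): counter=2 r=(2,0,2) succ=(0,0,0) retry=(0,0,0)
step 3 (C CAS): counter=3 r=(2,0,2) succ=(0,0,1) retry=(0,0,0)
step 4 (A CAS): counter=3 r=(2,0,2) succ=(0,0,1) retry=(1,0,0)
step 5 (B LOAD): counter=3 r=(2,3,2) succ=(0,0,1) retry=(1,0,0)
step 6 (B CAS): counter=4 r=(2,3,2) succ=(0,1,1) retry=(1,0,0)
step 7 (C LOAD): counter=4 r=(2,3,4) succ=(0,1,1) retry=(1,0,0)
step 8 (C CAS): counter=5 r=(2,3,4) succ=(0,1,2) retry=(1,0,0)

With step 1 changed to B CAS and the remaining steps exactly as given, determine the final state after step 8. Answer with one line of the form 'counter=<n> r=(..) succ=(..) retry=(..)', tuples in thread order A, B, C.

counter=5 r=(0,3,4) succ=(0,1,2) retry=(1,1,0)

(re-executing from step 1 with the substitution; state before step 1: counter=2 r=(0,0,0) succ=(0,0,0) retry=(0,0,0))
step 1 (B CAS): counter=2 r=(0,0,0) succ=(0,0,0) retry=(0,1,0)
step 2 (C LOAD): counter=2 r=(0,0,2) succ=(0,0,0) retry=(0,1,0)
step 3 (C CAS): counter=3 r=(0,0,2) succ=(0,0,1) retry=(0,1,0)
step 4 (A CAS): counter=3 r=(0,0,2) succ=(0,0,1) retry=(1,1,0)
step 5 (B LOAD): counter=3 r=(0,3,2) succ=(0,0,1) retry=(1,1,0)
step 6 (B CAS): counter=4 r=(0,3,2) succ=(0,1,1) retry=(1,1,0)
step 7 (C LOAD): counter=4 r=(0,3,4) succ=(0,1,1) retry=(1,1,0)
step 8 (C CAS): counter=5 r=(0,3,4) succ=(0,1,2) retry=(1,1,0)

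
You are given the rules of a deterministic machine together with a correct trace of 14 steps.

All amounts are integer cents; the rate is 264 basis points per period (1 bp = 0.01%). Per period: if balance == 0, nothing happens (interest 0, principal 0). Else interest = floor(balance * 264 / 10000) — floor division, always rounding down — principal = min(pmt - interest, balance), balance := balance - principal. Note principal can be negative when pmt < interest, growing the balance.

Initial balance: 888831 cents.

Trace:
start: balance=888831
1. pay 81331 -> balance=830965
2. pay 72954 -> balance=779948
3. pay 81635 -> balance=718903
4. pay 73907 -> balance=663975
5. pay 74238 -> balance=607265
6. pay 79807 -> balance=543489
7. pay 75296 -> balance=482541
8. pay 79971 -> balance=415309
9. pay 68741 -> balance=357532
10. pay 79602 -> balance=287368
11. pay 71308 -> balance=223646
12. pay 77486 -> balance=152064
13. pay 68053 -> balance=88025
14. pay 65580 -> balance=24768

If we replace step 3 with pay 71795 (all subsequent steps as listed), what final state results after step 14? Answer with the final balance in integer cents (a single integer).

(re-executing from step 3 with the substitution; state before step 3: balance=779948)
3. pay 71795 -> balance=728743
4. pay 73907 -> balance=674074
5. pay 74238 -> balance=617631
6. pay 79807 -> balance=554129
7. pay 75296 -> balance=493462
8. pay 79971 -> balance=426518
9. pay 68741 -> balance=369037
10. pay 79602 -> balance=299177
11. pay 71308 -> balance=235767
12. pay 77486 -> balance=164505
13. pay 68053 -> balance=100794
14. pay 65580 -> balance=37874

37874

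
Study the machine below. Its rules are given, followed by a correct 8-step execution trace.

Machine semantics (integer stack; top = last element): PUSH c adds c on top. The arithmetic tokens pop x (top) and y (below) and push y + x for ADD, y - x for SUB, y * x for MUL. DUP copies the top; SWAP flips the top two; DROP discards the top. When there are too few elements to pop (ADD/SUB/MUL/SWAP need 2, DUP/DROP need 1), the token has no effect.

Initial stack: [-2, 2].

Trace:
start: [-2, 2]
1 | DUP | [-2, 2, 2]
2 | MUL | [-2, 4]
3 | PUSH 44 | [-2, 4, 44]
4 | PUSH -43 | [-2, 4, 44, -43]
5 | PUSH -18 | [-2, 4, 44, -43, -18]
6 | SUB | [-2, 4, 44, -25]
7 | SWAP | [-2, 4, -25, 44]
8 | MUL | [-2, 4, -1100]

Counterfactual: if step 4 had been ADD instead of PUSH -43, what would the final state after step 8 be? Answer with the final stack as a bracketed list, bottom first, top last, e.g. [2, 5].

[-132]

(re-executing from step 4 with the substitution; state before step 4: [-2, 4, 44])
4 | ADD | [-2, 48]
5 | PUSH -18 | [-2, 48, -18]
6 | SUB | [-2, 66]
7 | SWAP | [66, -2]
8 | MUL | [-132]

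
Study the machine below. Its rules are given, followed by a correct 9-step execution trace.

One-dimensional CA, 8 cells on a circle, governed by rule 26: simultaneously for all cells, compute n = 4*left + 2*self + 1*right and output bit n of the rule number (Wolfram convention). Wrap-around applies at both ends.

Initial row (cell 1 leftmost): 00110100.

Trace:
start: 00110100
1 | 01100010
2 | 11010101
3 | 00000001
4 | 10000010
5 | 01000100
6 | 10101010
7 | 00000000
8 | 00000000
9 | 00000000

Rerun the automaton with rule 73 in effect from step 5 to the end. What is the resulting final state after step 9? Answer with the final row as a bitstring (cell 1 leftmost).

10101011

(re-executing steps 5..9 under rule 73; state before step 5: 10000010)
5 | 00111000
6 | 10101011
7 | 10000010
8 | 00111000
9 | 10101011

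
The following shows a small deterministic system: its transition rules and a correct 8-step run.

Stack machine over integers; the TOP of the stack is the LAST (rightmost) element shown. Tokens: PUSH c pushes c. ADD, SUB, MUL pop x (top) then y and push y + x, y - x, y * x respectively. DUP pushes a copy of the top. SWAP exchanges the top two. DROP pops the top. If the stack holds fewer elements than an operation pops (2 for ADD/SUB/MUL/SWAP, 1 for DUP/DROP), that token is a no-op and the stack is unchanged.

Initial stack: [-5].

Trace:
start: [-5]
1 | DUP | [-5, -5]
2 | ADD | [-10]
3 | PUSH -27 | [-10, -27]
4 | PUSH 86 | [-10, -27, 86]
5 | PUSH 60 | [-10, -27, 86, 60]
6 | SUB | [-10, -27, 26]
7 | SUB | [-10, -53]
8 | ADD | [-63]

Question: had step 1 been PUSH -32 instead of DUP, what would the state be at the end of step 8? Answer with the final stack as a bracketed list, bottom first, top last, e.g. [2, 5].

(re-executing from step 1 with the substitution; state before step 1: [-5])
1 | PUSH -32 | [-5, -32]
2 | ADD | [-37]
3 | PUSH -27 | [-37, -27]
4 | PUSH 86 | [-37, -27, 86]
5 | PUSH 60 | [-37, -27, 86, 60]
6 | SUB | [-37, -27, 26]
7 | SUB | [-37, -53]
8 | ADD | [-90]

[-90]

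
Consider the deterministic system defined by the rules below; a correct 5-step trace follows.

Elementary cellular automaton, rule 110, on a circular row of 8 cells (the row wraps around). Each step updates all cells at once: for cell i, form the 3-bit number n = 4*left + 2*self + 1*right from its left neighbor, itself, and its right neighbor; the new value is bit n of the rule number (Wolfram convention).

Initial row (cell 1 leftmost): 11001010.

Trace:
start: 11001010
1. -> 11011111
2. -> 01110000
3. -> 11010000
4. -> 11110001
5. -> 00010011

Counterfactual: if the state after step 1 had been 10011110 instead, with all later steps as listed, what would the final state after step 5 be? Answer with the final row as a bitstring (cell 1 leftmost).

10110000

state after step 1 := 10011110
2. -> 10110011
3. -> 11110110
4. -> 10011111
5. -> 10110000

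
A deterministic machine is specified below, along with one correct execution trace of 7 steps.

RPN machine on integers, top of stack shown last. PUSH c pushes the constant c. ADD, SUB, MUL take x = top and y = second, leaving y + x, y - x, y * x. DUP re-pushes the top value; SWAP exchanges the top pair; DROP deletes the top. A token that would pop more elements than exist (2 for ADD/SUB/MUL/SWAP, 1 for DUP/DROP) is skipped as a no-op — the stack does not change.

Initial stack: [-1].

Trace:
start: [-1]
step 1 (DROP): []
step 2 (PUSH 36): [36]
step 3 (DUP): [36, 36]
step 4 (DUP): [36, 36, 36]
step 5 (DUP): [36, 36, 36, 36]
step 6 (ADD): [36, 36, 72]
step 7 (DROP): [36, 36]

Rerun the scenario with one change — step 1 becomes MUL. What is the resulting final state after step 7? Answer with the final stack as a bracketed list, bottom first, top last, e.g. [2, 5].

[-1, 36, 36]

(re-executing from step 1 with the substitution; state before step 1: [-1])
step 1 (MUL): [-1]
step 2 (PUSH 36): [-1, 36]
step 3 (DUP): [-1, 36, 36]
step 4 (DUP): [-1, 36, 36, 36]
step 5 (DUP): [-1, 36, 36, 36, 36]
step 6 (ADD): [-1, 36, 36, 72]
step 7 (DROP): [-1, 36, 36]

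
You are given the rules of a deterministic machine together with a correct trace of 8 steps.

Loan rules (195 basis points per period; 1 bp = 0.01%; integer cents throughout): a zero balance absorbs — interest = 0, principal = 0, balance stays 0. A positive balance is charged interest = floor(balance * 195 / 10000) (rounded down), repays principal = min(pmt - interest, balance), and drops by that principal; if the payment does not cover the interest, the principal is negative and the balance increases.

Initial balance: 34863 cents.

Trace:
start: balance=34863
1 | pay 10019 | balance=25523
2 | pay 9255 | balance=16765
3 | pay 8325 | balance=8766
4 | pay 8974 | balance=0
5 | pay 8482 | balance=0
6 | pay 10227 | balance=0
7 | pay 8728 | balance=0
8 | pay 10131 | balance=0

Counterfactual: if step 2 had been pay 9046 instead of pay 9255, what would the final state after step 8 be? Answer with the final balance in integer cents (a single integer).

(re-executing from step 2 with the substitution; state before step 2: balance=25523)
2 | pay 9046 | balance=16974
3 | pay 8325 | balance=8979
4 | pay 8974 | balance=180
5 | pay 8482 | balance=0
6 | pay 10227 | balance=0
7 | pay 8728 | balance=0
8 | pay 10131 | balance=0

0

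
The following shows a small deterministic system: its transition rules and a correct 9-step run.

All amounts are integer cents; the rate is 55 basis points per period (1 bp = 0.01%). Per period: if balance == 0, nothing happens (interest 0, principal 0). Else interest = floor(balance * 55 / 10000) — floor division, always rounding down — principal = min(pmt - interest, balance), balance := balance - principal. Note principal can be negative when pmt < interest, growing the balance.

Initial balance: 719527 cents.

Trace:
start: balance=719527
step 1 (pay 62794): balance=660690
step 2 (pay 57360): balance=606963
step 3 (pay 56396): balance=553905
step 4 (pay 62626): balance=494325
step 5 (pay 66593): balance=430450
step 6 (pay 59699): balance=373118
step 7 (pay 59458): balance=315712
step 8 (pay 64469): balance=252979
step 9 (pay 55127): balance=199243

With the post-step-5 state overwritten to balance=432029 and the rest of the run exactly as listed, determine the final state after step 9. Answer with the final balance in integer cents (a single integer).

200857

state after step 5 := balance=432029
step 6 (pay 59699): balance=374706
step 7 (pay 59458): balance=317308
step 8 (pay 64469): balance=254584
step 9 (pay 55127): balance=200857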